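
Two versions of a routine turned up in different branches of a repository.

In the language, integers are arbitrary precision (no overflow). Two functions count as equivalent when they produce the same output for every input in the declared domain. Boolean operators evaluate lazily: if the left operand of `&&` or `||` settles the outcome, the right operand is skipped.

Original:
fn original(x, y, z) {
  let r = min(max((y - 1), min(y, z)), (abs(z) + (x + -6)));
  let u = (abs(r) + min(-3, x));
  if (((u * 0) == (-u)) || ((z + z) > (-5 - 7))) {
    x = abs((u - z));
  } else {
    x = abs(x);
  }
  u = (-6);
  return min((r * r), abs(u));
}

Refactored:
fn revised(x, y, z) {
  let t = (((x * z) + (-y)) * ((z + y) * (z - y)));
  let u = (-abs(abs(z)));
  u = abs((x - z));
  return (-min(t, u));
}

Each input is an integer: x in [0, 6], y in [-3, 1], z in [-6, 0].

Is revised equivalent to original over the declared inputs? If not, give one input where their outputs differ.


These are not equivalent — on x=0, y=-3, z=-6 the outputs split (6 vs -6).
original: r := -4 | u := 1 | (((u * 0) == (-u)) || ((z + z) > (-5 - 7))): false | x := 0 | u := -6 | result 6
revised: t := 81 | u := -6 | u := 6 | result -6
verdict: not equivalent; witness: x=0, y=-3, z=-6


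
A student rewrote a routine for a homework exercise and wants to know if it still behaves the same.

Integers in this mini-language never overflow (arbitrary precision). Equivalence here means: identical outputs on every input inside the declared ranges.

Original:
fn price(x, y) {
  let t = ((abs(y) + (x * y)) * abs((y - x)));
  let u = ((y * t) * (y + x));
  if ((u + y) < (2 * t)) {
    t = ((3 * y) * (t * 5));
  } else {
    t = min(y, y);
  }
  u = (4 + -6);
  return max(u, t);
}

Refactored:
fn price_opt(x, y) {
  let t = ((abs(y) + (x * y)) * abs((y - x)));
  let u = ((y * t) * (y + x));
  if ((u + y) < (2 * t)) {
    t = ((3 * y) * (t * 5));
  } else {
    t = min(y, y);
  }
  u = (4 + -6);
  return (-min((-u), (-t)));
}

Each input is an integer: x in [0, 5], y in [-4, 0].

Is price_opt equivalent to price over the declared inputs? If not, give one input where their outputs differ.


Side by side, the visible changes include: min/max/abs usage differs.
As a probe, take x=5, y=-1: price runs t becomes -24; next u becomes 96; next ((u + y) < (2 * t)) evaluates to false; next t becomes -1; next u becomes -2; next final value -1; price_opt runs t becomes -24; next u becomes 96; next ((u + y) < (2 * t)) evaluates to false; next t becomes -1; next u becomes -2; next final value -1; both end at -1.
An exhaustive pass over the 30 declared inputs shows identical outputs.
verdict: equivalent


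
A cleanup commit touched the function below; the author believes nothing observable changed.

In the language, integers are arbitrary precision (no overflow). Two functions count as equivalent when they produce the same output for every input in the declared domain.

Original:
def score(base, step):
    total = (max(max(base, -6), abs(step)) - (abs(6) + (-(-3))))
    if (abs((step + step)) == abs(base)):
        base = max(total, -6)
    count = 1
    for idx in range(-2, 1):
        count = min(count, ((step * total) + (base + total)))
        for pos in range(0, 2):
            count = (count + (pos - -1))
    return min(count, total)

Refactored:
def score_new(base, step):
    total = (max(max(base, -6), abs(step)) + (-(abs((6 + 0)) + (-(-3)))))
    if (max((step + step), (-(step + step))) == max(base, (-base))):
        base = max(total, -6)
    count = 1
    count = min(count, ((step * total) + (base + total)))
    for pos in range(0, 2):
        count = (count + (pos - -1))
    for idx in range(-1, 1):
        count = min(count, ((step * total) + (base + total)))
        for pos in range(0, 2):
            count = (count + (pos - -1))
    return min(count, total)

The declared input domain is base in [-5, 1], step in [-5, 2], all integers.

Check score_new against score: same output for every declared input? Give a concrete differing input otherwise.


Although statement counts differ; arithmetic usage differs; constant usage differs; min/max/abs usage differs; loop structure differs, 56/56 inputs agree.
verdict: equivalent


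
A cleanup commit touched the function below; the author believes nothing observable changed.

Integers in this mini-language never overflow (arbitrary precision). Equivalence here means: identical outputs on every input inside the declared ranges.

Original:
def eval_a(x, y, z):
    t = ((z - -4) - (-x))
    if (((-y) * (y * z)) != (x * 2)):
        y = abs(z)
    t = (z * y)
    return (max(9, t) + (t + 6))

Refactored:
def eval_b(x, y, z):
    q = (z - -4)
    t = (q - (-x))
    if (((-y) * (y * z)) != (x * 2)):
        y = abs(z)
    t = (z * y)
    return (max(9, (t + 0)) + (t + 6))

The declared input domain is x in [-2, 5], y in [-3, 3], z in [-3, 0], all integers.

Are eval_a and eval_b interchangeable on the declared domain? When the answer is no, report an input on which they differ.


Side by side, the visible changes include: local variable names differ, plus statement counts differ, plus arithmetic usage differs, plus constant usage differs.
One worked example (x=2, y=-2, z=-3) — eval_a: t := 3 | (((-y) * (y * z)) != (x * 2)): true | y := 3 | t := -9 | result 6; eval_b: q := 1 | t := 3 | (((-y) * (y * z)) != (x * 2)): true | y := 3 | t := -9 | result 6; agreement on 6.
Sweeping the whole domain (224 inputs) finds no disagreement.
verdict: equivalent


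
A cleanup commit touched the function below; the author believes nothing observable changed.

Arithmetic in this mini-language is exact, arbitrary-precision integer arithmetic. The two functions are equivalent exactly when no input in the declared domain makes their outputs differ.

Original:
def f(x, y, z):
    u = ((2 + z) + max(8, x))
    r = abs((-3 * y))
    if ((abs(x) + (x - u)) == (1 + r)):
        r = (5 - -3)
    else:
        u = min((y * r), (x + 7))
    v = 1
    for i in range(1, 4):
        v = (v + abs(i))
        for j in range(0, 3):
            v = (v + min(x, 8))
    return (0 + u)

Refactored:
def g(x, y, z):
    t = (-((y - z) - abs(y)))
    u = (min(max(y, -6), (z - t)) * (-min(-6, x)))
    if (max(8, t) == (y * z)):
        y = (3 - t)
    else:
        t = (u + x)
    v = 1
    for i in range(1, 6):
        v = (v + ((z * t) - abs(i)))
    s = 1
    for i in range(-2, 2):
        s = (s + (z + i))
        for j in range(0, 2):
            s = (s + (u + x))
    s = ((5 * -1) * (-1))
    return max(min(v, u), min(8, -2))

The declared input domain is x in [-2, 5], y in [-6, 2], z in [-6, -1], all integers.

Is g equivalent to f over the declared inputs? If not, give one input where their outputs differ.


Run the pair on x=-2, y=-6, z=-6.
f: u := 4 | r := 18 | ((abs(x) + (x - u)) == (1 + r)): false | u := -108 | v := 1 | iter i=1: | v := 2 | iter j=0: | v := 0 | iter j=1: | v := -2 | iter j=2: | v := -4 | iter i=2: | v := -2 | iter j=0: | v := -4 | iter j=1: | v := -6 | iter j=2: | v := -8 | iter i=3: | v := -5 | iter j=0: | v := -7 | iter j=1: | v := -9 | iter j=2: | v := -11 | result -108
g: t := 6 | u := -72 | (max(8, t) == (y * z)): false | t := -74 | v := 1 | iter i=1: | v := 444 | iter i=2: | v := 886 | iter i=3: | v := 1327 | iter i=4: | v := 1767 | iter i=5: | v := 2206 | s := 1 | iter i=-2: | s := -7 | iter j=0: | s := -81 | iter j=1: | s := -155 | iter i=-1: | s := -162 | iter j=0: | s := -236 | iter j=1: | s := -310 | iter i=0: | s := -316 | iter j=0: | s := -390 | iter j=1: | s := -464 | iter i=1: | s := -469 | iter j=0: | s := -543 | iter j=1: | s := -617 | s := 5 | result -2
-108 against -2: the behavior changed.
verdict: not equivalent; witness: x=-2, y=-6, z=-6


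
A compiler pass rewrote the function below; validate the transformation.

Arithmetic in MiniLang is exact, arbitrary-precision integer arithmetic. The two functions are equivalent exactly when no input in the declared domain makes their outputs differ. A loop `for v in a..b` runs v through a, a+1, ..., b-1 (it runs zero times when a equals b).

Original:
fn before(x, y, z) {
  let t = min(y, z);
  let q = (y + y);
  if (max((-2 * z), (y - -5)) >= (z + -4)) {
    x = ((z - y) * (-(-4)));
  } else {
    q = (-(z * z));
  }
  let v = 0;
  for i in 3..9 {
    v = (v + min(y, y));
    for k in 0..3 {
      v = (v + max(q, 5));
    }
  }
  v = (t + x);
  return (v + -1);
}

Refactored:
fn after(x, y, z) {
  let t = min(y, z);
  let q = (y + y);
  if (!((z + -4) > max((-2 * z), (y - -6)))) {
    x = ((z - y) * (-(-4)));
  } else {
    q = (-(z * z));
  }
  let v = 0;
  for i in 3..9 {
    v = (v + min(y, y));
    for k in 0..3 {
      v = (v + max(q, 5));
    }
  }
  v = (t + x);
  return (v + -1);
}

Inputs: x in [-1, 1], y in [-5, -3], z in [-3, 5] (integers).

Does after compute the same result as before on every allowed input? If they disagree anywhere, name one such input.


There is a counterexample at x=-1, y=-5, z=5: -7 on one side, 34 on the other.
before: t := -5 | q := -10 | (max((-2 * z), (y - -5)) >= (z + -4)): false | q := -25 | v := 0 | iter i=3: | v := -5 | iter k=0: | v := 0 | iter k=1: | v := 5 | iter k=2: | v := 10 | iter i=4: | v := 5 | iter k=0: | v := 10 | iter k=1: | v := 15 | iter k=2: | v := 20 | iter i=5: | v := 15 | iter k=0: | v := 20 | iter k=1: | v := 25 | iter k=2: | v := 30 | iter i=6: | v := 25 | iter k=0: | v := 30 | iter k=1: | v := 35 | iter k=2: | v := 40 | iter i=7: | v := 35 | iter k=0: | v := 40 | iter k=1: | v := 45 | iter k=2: | v := 50 | iter i=8: | v := 45 | iter k=0: | v := 50 | iter k=1: | v := 55 | iter k=2: | v := 60 | v := -6 | result -7
after: t := -5 | q := -10 | (!((z + -4) > max((-2 * z), (y - -6)))): true | x := 40 | v := 0 | iter i=3: | v := -5 | iter k=0: | v := 0 | iter k=1: | v := 5 | iter k=2: | v := 10 | iter i=4: | v := 5 | iter k=0: | v := 10 | iter k=1: | v := 15 | iter k=2: | v := 20 | iter i=5: | v := 15 | iter k=0: | v := 20 | iter k=1: | v := 25 | iter k=2: | v := 30 | iter i=6: | v := 25 | iter k=0: | v := 30 | iter k=1: | v := 35 | iter k=2: | v := 40 | iter i=7: | v := 35 | iter k=0: | v := 40 | iter k=1: | v := 45 | iter k=2: | v := 50 | iter i=8: | v := 45 | iter k=0: | v := 50 | iter k=1: | v := 55 | iter k=2: | v := 60 | v := 35 | result 34
verdict: not equivalent; witness: x=-1, y=-5, z=5


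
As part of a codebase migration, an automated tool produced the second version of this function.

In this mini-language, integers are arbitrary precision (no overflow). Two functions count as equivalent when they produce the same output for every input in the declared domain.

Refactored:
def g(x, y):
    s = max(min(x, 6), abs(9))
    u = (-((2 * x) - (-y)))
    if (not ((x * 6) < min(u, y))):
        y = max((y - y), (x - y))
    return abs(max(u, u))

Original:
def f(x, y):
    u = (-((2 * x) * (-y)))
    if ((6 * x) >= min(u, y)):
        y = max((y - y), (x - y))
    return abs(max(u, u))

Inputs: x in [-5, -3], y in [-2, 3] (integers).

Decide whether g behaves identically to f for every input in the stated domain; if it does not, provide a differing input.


x=-5, y=-2 yields 20 from f but 12 from g.
verdict: not equivalent; witness: x=-5, y=-2


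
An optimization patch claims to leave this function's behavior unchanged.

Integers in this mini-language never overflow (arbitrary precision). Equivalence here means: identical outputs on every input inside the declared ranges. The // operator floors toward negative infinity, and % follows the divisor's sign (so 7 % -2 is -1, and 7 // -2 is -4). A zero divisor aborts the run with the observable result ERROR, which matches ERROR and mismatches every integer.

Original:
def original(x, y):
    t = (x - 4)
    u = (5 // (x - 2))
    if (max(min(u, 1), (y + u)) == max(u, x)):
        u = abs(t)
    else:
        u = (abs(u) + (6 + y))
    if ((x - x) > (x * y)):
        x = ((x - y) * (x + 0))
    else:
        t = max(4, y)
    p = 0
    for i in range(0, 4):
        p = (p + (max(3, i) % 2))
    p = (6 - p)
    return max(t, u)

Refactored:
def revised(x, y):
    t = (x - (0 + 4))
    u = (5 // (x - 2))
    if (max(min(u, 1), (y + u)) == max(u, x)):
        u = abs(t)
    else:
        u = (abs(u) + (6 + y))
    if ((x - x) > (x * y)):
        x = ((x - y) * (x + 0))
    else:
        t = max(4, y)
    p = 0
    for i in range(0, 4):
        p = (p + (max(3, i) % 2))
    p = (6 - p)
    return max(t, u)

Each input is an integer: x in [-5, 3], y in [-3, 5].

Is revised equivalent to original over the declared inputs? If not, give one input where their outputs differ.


Equivalent — the differences include constant usage differs, plus arithmetic usage differs, yet no declared input distinguishes the two.
As a probe, take x=0, y=0: original runs t=-4, then u=-3, then (max(min(u, 1), (y + u)) == max(u, x)) is false, then u=9, then ((x - x) > (x * y)) is false, then t=4, then p=0, then (i=0), then p=1, then (i=1), then p=2, then (i=2), then p=3, then (i=3), then p=4, then p=2, then returns 9; revised runs t=-4, then u=-3, then (max(min(u, 1), (y + u)) == max(u, x)) is false, then u=9, then ((x - x) > (x * y)) is false, then t=4, then p=0, then (i=0), then p=1, then (i=1), then p=2, then (i=2), then p=3, then (i=3), then p=4, then p=2, then returns 9; both end at 9.
Sweeping the whole domain (81 inputs) finds no disagreement.
verdict: equivalent


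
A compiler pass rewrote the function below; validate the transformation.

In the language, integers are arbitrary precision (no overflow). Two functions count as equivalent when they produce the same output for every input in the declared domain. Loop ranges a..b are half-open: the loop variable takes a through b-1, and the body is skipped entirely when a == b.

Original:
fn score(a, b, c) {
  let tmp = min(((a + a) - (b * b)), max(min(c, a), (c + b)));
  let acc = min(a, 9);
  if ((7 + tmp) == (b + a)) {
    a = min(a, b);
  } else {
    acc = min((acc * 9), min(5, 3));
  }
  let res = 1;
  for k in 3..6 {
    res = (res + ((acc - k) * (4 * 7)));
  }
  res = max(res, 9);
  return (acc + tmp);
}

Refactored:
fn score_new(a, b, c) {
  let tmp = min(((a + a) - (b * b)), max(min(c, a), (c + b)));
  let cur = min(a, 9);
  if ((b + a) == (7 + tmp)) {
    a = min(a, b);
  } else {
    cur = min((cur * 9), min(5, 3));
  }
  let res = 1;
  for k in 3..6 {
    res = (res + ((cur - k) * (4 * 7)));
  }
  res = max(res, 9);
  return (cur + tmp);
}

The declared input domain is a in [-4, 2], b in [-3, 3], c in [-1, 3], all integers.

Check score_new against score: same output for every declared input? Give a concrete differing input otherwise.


The two versions differ — the changes include local variable names differ.
Spot check at a=-4, b=1, c=1 — score: tmp=-9, then acc=-4, then ((7 + tmp) == (b + a)) is false, then acc=-36, then res=1, then (k=3), then res=-1091, then (k=4), then res=-2211, then (k=5), then res=-3359, then res=9, then returns -45. score_new: tmp=-9, then cur=-4, then ((b + a) == (7 + tmp)) is false, then cur=-36, then res=1, then (k=3), then res=-1091, then (k=4), then res=-2211, then (k=5), then res=-3359, then res=9, then returns -45. Both give -45.
Every one of the 245 inputs gives matching results.
verdict: equivalent


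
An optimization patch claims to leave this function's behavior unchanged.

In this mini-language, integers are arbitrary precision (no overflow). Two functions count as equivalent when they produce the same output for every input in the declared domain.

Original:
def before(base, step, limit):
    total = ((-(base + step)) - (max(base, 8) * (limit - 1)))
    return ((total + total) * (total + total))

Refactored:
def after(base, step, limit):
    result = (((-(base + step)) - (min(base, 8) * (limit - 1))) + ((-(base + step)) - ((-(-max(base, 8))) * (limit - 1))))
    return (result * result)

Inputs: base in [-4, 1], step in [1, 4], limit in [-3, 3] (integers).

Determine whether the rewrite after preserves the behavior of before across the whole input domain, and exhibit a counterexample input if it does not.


Run the pair on base=-4, step=1, limit=-3.
before: total := 35 | result 4900
after: result := 22 | result 484
4900 against 484: the behavior changed.
verdict: not equivalent; witness: base=-4, step=1, limit=-3


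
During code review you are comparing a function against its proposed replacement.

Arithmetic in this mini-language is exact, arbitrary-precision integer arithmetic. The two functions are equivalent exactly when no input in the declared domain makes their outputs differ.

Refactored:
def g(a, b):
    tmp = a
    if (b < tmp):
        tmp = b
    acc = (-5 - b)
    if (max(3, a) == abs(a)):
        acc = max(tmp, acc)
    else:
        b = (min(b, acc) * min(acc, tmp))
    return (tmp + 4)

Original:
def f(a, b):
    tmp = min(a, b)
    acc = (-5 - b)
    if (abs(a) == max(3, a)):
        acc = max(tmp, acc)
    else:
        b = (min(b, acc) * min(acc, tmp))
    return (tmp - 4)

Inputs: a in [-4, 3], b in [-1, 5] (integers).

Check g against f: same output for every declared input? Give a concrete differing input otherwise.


The rewrite breaks on a=-4, b=-1, where the results are -8 and 0.
f: tmp becomes -4; next acc becomes -4; next (abs(a) == max(3, a)) evaluates to false; next b becomes 16; next final value -8
g: tmp becomes -4; next (b < tmp) evaluates to false; next acc becomes -4; next (max(3, a) == abs(a)) evaluates to false; next b becomes 16; next final value 0
verdict: not equivalent; witness: a=-4, b=-1


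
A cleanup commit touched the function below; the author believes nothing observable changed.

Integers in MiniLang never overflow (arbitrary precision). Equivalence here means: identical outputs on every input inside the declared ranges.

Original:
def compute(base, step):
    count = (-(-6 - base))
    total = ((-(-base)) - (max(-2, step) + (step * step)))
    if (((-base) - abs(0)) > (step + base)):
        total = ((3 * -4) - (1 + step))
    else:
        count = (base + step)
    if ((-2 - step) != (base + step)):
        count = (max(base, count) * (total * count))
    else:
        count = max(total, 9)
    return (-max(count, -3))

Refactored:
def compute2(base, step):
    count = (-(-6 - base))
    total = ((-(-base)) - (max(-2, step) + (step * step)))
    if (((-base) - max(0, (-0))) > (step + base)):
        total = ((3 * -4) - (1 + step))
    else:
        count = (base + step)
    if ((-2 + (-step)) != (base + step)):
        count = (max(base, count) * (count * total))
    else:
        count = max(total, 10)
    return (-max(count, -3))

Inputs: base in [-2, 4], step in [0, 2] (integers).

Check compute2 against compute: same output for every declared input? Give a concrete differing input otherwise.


The rewrite breaks on base=-2, step=0, where the results are -9 and -10.
compute: count becomes 4; next total becomes -2; next (((-base) - abs(0)) > (step + base)) evaluates to true; next total becomes -13; next ((-2 - step) != (base + step)) evaluates to false; next count becomes 9; next final value -9
compute2: count becomes 4; next total becomes -2; next (((-base) - max(0, (-0))) > (step + base)) evaluates to true; next total becomes -13; next ((-2 + (-step)) != (base + step)) evaluates to false; next count becomes 10; next final value -10
verdict: not equivalent; witness: base=-2, step=0


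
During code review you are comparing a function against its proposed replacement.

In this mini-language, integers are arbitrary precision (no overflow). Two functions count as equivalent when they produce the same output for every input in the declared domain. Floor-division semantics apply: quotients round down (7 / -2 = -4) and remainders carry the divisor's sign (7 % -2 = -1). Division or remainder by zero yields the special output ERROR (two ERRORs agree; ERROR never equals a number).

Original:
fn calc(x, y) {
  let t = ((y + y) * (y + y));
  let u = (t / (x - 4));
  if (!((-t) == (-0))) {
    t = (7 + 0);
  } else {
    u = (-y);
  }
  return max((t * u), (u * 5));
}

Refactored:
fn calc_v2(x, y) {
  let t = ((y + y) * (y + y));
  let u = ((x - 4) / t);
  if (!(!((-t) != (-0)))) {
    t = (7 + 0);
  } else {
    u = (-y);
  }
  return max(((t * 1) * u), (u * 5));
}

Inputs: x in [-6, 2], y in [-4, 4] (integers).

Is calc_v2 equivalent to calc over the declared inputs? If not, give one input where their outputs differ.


Not equivalent: x=-6, y=-4 separates them (-35 vs -5).
calc: t := 64 | u := -7 | (!((-t) == (-0))): true | t := 7 | result -35
calc_v2: t := 64 | u := -1 | (!(!((-t) != (-0)))): true | t := 7 | result -5
verdict: not equivalent; witness: x=-6, y=-4


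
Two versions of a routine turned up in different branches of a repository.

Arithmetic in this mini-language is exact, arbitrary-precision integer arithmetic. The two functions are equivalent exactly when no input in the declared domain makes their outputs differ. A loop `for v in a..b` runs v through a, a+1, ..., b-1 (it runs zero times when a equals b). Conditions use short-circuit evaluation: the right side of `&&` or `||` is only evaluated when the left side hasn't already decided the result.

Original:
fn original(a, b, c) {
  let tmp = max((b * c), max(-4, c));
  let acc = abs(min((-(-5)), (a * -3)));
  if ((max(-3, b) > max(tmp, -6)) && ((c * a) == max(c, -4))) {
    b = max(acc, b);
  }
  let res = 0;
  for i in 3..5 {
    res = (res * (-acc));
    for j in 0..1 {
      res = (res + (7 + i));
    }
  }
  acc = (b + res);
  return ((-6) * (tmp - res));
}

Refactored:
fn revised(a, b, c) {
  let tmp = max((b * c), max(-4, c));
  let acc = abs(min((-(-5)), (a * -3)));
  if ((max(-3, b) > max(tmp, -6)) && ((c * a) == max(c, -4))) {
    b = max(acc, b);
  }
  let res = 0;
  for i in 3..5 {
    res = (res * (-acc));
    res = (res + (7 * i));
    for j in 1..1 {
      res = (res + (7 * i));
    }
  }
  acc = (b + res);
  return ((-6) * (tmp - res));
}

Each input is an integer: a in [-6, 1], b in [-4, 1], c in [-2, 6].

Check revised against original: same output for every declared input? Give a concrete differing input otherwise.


Consider the input a=-6, b=-4, c=-2.
original: tmp=8, then acc=5, then ((max(-3, b) > max(tmp, -6)) && ((c * a) == max(c, -4))) is false, then res=0, then (i=3), then res=0, then (j=0), then res=10, then (i=4), then res=-50, then (j=0), then res=-39, then acc=-43, then returns -282
revised: tmp=8, then acc=5, then ((max(-3, b) > max(tmp, -6)) && ((c * a) == max(c, -4))) is false, then res=0, then (i=3), then res=0, then res=21, then the loop over j runs zero times, then (i=4), then res=-105, then res=-77, then the loop over j runs zero times, then acc=-81, then returns -510
-282 and -510 differ, so these are not the same function on this domain.
verdict: not equivalent; witness: a=-6, b=-4, c=-2


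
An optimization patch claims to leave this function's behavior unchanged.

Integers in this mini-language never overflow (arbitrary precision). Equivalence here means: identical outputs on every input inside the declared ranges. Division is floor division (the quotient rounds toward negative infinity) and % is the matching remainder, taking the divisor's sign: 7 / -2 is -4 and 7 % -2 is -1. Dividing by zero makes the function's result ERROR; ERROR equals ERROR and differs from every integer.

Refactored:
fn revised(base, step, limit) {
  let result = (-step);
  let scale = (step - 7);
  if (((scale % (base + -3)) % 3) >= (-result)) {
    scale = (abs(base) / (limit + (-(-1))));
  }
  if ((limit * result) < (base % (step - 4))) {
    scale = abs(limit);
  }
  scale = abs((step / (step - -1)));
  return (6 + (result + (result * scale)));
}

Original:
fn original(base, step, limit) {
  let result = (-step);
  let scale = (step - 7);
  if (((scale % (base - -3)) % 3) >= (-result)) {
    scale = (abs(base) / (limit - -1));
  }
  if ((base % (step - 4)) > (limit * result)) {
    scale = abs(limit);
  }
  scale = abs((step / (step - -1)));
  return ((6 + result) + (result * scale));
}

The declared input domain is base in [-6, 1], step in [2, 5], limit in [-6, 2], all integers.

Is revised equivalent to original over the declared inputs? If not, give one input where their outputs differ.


Not equivalent: base=-5, step=2, limit=-1 separates them (ERROR vs 4).
original: result = -2; scale = -5; (((scale % (base - -3)) % 3) >= (-result)) -> true; division by zero -> ERROR
revised: result = -2; scale = -5; (((scale % (base + -3)) % 3) >= (-result)) -> false; ((limit * result) < (base % (step - 4))) -> false; scale = 0; return 4
verdict: not equivalent; witness: base=-5, step=2, limit=-1


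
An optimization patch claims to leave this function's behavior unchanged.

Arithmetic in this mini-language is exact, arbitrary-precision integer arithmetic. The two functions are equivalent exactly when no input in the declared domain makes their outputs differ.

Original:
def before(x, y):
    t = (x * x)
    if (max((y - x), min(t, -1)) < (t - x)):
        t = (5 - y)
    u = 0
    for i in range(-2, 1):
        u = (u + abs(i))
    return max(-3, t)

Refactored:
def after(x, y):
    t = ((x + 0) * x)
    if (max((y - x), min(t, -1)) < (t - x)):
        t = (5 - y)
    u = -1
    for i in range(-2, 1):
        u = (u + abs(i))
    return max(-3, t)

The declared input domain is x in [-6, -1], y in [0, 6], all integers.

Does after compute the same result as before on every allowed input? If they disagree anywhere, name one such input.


The edit looks behavioral (`0` became `-1`), but over these ranges it never changes the outcome.
Spot check at x=-2, y=1 — before: t := 4 | (max((y - x), min(t, -1)) < (t - x)): true | t := 4 | u := 0 | iter i=-2: | u := 2 | iter i=-1: | u := 3 | iter i=0: | u := 3 | result 4. after: t := 4 | (max((y - x), min(t, -1)) < (t - x)): true | t := 4 | u := -1 | iter i=-2: | u := 1 | iter i=-1: | u := 2 | iter i=0: | u := 2 | result 4. Both give 4.
Sweeping the whole domain (42 inputs) finds no disagreement.
verdict: equivalent


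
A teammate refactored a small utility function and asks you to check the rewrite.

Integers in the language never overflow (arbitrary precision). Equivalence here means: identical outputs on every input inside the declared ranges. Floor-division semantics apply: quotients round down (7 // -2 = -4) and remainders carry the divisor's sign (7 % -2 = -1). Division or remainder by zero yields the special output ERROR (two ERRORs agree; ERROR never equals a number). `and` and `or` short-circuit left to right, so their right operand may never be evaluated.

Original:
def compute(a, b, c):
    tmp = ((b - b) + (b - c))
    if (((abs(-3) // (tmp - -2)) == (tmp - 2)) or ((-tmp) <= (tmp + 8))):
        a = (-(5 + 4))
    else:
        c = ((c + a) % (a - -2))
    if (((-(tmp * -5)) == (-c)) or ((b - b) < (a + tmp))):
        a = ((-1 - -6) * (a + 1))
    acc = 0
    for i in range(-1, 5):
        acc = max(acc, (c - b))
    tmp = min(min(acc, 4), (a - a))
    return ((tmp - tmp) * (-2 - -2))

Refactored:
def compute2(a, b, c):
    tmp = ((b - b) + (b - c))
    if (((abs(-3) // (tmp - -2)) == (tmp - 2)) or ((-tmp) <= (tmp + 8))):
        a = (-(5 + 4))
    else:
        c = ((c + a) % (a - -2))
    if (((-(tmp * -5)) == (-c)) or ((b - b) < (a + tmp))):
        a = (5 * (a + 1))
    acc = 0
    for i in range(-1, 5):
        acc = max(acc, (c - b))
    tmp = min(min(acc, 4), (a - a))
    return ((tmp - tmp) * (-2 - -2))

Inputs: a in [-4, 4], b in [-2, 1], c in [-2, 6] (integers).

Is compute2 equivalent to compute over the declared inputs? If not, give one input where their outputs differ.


Comparing the listings, the differences include: arithmetic usage differs; constant usage differs.
Tracing a=0, b=1, c=3: compute: tmp becomes -2; next hits division by zero so the output is ERROR | compute2: tmp becomes -2; next hits division by zero so the output is ERROR — matching result ERROR.
Checked all 324 inputs in the declared domain: the outputs agree on every one.
verdict: equivalent


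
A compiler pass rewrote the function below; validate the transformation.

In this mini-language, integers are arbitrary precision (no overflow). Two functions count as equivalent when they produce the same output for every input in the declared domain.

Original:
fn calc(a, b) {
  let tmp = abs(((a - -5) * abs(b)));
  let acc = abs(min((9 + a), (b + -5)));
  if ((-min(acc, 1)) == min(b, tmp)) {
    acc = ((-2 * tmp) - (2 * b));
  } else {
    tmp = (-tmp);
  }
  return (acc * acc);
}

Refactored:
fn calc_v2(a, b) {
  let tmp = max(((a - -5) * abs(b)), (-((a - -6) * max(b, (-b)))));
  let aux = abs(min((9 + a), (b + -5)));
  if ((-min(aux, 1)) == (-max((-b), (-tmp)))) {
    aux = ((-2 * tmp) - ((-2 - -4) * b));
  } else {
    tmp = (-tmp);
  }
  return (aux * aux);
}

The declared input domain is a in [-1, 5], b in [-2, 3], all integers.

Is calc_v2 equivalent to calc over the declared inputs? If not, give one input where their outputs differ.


Equivalent. The suspicious edit (`-5` became `-6`) never changes the result for any input inside the declared domain.
Across all 42 domain points the two functions coincide.
Spot check at a=4, b=-2 — calc: tmp=18, then acc=7, then ((-min(acc, 1)) == min(b, tmp)) is false, then tmp=-18, then returns 49. calc_v2: tmp=18, then aux=7, then ((-min(aux, 1)) == (-max((-b), (-tmp)))) is false, then tmp=-18, then returns 49. Both give 49.
verdict: equivalent


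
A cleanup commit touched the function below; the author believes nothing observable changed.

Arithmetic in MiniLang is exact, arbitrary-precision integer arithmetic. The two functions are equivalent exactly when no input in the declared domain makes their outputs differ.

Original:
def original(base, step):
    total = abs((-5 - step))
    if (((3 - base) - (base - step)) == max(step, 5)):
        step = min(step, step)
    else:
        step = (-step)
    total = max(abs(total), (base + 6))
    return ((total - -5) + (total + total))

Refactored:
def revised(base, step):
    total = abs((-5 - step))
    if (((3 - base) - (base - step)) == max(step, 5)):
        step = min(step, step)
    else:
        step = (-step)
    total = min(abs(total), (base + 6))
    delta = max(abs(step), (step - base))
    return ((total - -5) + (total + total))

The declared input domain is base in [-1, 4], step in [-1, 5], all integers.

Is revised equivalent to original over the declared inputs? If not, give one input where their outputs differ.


The rewrite breaks on base=-1, step=-1, where the results are 20 and 17.
original: total becomes 4; next (((3 - base) - (base - step)) == max(step, 5)) evaluates to false; next step becomes 1; next total becomes 5; next final value 20
revised: total becomes 4; next (((3 - base) - (base - step)) == max(step, 5)) evaluates to false; next step becomes 1; next total becomes 4; next delta becomes 2; next final value 17
verdict: not equivalent; witness: base=-1, step=-1


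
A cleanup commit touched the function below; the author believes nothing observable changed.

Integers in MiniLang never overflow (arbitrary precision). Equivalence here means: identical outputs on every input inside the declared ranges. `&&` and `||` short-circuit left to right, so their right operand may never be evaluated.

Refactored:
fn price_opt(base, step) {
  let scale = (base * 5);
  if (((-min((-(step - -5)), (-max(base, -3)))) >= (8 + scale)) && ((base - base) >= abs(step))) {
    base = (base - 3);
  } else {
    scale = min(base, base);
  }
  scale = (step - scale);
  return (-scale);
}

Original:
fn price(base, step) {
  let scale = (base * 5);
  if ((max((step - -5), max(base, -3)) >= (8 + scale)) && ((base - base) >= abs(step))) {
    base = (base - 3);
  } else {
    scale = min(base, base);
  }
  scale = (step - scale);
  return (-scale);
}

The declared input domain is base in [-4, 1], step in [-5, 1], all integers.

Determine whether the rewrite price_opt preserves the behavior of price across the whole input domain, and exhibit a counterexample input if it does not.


Side by side, the visible changes include: min/max/abs usage differs.
Spot check at base=-2, step=-3 — price: scale := -10 | ((max((step - -5), max(base, -3)) >= (8 + scale)) && ((base - base) >= abs(step))): false | scale := -2 | scale := -1 | result 1. price_opt: scale := -10 | (((-min((-(step - -5)), (-max(base, -3)))) >= (8 + scale)) && ((base - base) >= abs(step))): false | scale := -2 | scale := -1 | result 1. Both give 1.
An exhaustive pass over the 42 declared inputs shows identical outputs.
verdict: equivalent


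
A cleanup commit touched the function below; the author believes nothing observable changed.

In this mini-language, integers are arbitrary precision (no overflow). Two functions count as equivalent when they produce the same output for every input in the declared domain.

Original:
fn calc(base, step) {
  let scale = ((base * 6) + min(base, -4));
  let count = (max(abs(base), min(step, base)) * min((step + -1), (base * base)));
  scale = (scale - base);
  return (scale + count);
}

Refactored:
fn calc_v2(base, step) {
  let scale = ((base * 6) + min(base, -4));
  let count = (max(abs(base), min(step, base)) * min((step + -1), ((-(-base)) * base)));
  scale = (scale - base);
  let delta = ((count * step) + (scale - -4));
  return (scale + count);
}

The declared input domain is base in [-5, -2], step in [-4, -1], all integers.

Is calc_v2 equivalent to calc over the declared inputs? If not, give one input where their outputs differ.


Side by side, the visible changes include: constant usage differs; also arithmetic usage differs; also local variable names differ; also statement counts differ.
As a probe, take base=-3, step=-4: calc runs scale := -22 | count := -15 | scale := -19 | result -34; calc_v2 runs scale := -22 | count := -15 | scale := -19 | delta := 45 | result -34; both end at -34.
Across all 16 domain points the two functions coincide.
verdict: equivalent


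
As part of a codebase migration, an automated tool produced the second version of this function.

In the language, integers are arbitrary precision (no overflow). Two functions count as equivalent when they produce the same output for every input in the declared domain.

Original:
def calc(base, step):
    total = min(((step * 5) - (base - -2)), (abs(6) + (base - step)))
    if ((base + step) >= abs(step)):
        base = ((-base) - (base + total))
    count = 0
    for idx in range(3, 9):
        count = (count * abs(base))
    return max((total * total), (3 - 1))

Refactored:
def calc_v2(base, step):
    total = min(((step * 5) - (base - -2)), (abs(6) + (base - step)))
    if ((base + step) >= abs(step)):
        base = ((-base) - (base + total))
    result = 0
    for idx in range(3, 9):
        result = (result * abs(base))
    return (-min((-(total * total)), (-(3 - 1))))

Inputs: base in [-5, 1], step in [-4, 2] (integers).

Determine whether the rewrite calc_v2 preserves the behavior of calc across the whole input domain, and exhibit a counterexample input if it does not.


Reading the diff, among the changes: local variable names differ, and min/max/abs usage differs.
One worked example (base=-3, step=-3) — calc: total=-14, then ((base + step) >= abs(step)) is false, then count=0, then (idx=3), then count=0, then (idx=4), then count=0, then (idx=5), then count=0, then (idx=6), then count=0, then (idx=7), then count=0, then (idx=8), then count=0, then returns 196; calc_v2: total=-14, then ((base + step) >= abs(step)) is false, then result=0, then (idx=3), then result=0, then (idx=4), then result=0, then (idx=5), then result=0, then (idx=6), then result=0, then (idx=7), then result=0, then (idx=8), then result=0, then returns 196; agreement on 196.
Across all 49 domain points the two functions coincide.
verdict: equivalent


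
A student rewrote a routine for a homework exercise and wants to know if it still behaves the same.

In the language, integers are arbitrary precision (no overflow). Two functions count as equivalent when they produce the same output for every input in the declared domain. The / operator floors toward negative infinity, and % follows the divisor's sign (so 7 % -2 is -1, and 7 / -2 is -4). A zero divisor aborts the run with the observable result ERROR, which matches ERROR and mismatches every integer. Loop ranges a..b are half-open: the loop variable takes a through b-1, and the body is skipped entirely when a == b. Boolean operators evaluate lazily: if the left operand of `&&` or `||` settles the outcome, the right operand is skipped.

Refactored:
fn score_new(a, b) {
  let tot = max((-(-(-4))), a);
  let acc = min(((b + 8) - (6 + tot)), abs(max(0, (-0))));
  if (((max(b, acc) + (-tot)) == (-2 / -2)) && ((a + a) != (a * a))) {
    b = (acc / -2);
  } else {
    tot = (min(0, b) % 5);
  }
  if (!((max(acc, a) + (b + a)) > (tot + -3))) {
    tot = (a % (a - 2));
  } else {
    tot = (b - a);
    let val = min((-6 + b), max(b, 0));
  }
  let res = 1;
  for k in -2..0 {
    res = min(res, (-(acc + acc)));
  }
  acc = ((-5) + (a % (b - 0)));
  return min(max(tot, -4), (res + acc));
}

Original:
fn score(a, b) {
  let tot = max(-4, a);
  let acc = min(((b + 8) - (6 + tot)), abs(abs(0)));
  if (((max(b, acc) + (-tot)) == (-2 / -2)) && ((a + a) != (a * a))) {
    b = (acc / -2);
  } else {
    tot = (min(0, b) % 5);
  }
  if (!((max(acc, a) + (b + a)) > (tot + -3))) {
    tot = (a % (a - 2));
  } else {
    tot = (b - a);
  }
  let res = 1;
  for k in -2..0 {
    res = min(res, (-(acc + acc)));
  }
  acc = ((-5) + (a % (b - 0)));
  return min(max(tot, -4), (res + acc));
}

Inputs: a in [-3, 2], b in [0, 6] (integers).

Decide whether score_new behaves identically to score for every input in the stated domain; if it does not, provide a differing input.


Behavior is preserved: although constant usage differs; also min/max/abs usage differs; also statement counts differ; also arithmetic usage differs; also local variable names differ, the outputs never diverge.
Spot check at a=1, b=0 — score: tot becomes 1; next acc becomes 0; next (((max(b, acc) + (-tot)) == (-2 / -2)) && ((a + a) != (a * a))) evaluates to false; next tot becomes 0; next (!((max(acc, a) + (b + a)) > (tot + -3))) evaluates to false; next tot becomes -1; next res becomes 1; next at k=-2:; next res becomes 0; next at k=-1:; next res becomes 0; next hits division by zero so the output is ERROR. score_new: tot becomes 1; next acc becomes 0; next (((max(b, acc) + (-tot)) == (-2 / -2)) && ((a + a) != (a * a))) evaluates to false; next tot becomes 0; next (!((max(acc, a) + (b + a)) > (tot + -3))) evaluates to false; next tot becomes -1; next val becomes -6; next res becomes 1; next at k=-2:; next res becomes 0; next at k=-1:; next res becomes 0; next hits division by zero so the output is ERROR. Both give ERROR.
Across all 42 domain points the two functions coincide.
verdict: equivalent


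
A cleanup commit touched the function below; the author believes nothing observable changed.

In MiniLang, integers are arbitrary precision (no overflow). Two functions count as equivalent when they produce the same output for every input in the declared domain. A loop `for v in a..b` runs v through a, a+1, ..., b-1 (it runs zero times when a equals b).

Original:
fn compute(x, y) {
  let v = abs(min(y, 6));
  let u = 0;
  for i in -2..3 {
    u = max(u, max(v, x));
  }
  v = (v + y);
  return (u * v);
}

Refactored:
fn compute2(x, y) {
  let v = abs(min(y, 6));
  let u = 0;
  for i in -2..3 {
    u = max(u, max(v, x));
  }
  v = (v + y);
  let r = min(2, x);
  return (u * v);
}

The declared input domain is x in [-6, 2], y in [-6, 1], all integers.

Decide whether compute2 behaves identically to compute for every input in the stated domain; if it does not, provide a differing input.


Comparing the listings, the differences include: constant usage differs; local variable names differ; min/max/abs usage differs; statement counts differ.
Tracing x=0, y=1: compute: v := 1 | u := 0 | iter i=-2: | u := 1 | iter i=-1: | u := 1 | iter i=0: | u := 1 | iter i=1: | u := 1 | iter i=2: | u := 1 | v := 2 | result 2 | compute2: v := 1 | u := 0 | iter i=-2: | u := 1 | iter i=-1: | u := 1 | iter i=0: | u := 1 | iter i=1: | u := 1 | iter i=2: | u := 1 | v := 2 | r := 0 | result 2 — matching result 2.
Checked all 72 inputs in the declared domain: the outputs agree on every one.
verdict: equivalent


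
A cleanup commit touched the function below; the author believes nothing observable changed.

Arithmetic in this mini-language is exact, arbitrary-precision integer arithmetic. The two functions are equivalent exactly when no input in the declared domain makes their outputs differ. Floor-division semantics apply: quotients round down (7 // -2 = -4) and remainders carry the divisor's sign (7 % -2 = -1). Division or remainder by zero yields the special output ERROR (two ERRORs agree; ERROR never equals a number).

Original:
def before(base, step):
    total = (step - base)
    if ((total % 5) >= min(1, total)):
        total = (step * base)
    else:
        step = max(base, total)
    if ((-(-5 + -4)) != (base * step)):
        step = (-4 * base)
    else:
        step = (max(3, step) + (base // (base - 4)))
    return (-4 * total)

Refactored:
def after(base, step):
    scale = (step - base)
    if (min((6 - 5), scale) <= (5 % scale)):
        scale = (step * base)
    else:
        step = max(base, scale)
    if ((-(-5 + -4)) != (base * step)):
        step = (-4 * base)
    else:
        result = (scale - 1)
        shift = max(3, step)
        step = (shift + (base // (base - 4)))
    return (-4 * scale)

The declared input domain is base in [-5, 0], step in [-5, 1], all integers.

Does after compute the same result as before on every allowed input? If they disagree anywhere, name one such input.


Take base=-5, step=-5.
before: total := 0 | ((total % 5) >= min(1, total)): true | total := 25 | ((-(-5 + -4)) != (base * step)): true | step := 20 | result -100
after: scale := 0 | divide-by-zero, output ERROR
-100 != ERROR, so the rewrite changes behavior.
verdict: not equivalent; witness: base=-5, step=-5
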